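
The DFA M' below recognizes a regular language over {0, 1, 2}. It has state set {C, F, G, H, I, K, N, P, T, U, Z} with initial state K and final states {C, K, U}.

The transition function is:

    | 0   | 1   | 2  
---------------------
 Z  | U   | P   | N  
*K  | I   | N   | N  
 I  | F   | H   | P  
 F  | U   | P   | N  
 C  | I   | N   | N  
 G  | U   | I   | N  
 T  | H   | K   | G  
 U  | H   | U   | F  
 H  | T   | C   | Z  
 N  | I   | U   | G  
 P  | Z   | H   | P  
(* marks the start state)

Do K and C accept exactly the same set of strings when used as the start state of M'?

Yes

Initial partition by acceptance: {C,K,U} | {F,G,H,I,N,P,T,Z}.
On input 1, block {C,K,U} splits into {C,K} and {U}.
On input 0, block {F,G,H,I,N,P,T,Z} splits into {H,I,N,P,T} and {F,G,Z}.
Split {H,I,N,P,T} by δ(·,0) → {H,N,T} and {I,P}.
Refine {H,N,T} on symbol 0: members go to different blocks, giving {H,T} and {N}.
The partition is now stable with 6 blocks: {C,K} | {H,T} | {U} | {F,G,Z} | {I,P} | {N}.
K and C lie in the same block of the stable partition, so they are equivalent — no string distinguishes them.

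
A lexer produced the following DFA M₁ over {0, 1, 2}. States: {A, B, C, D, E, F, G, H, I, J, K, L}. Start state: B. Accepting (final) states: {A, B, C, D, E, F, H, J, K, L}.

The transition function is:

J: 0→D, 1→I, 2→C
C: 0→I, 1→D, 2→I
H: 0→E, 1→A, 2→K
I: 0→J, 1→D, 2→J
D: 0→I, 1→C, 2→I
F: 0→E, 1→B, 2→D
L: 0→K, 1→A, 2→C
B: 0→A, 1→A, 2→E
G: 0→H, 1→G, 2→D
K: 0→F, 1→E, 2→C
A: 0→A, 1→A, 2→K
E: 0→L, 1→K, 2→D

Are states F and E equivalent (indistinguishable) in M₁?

States {G,H} cannot be reached from the start state, so discard them.
Initial partition by acceptance: {A,B,C,D,E,F,J,K,L} | {I}.
Refine {A,B,C,D,E,F,J,K,L} on symbol 0: members go to different blocks, giving {A,B,E,F,J,K,L} and {C,D}.
Split {A,B,E,F,J,K,L} by δ(·,0) → {A,B,E,F,K,L} and {J}.
On input 2, block {A,B,E,F,K,L} splits into {E,F,K,L} and {A,B}.
On input 1, block {E,F,K,L} splits into {E,K} and {F,L}.
The partition is now stable with 6 blocks: {E,K} | {I} | {C,D} | {J} | {A,B} | {F,L}.
F and E end up in different blocks, so they are distinguishable. For instance, the string '120' is accepted from only F.

No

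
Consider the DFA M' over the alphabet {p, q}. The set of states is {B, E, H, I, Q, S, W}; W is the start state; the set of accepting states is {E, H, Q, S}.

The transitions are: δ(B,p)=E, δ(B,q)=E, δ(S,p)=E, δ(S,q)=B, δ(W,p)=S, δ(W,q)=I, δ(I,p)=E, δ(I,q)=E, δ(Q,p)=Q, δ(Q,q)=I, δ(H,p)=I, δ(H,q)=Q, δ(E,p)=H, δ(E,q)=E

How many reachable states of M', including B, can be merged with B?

2

All states are reachable from the start state.
Initial partition by acceptance: {E,H,Q,S} | {B,I,W}.
Refine {E,H,Q,S} on symbol p: members go to different blocks, giving {E,Q,S} and {H}.
Split {E,Q,S} by δ(·,p) → {Q,S} and {E}.
On input p, block {Q,S} splits into {Q} and {S}.
Refine {B,I,W} on symbol p: members go to different blocks, giving {B,I} and {W}.
Stable partition: {Q} | {B,I} | {H} | {E} | {S} | {W} — 6 equivalence classes.
The equivalence class containing B is {B,I}, of size 2.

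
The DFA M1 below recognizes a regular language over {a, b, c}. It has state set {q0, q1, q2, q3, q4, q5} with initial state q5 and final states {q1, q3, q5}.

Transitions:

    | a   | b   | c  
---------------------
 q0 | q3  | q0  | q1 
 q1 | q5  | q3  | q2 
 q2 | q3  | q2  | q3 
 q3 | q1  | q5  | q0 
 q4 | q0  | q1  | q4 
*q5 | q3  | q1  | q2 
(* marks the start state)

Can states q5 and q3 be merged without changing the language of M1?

Reachable states from the start: {q0,q1,q2,q3,q5}. Unreachable: {q4} — drop them.
Start with accepting vs non-accepting: {q1,q3,q5} | {q0,q2}.
No further refinement is possible. Final partition (2 blocks): {q1,q3,q5} | {q0,q2}.
q5 and q3 lie in the same block of the stable partition, so they are equivalent — no string distinguishes them.

Yes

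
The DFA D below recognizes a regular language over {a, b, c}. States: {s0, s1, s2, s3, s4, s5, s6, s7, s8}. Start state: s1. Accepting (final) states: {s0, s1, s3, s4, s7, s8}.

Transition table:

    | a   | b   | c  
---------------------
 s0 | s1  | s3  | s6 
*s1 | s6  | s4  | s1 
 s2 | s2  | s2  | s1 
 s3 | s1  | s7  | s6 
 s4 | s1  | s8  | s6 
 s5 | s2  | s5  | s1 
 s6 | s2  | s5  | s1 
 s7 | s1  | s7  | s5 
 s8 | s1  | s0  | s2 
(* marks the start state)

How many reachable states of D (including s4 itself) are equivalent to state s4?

Start with accepting vs non-accepting: {s0,s1,s3,s4,s7,s8} | {s2,s5,s6}.
Refine {s0,s1,s3,s4,s7,s8} on symbol a: members go to different blocks, giving {s0,s3,s4,s7,s8} and {s1}.
No further refinement is possible. Final partition (3 blocks): {s0,s3,s4,s7,s8} | {s2,s5,s6} | {s1}.
State s4 belongs to the block {s0,s3,s4,s7,s8}, which has 5 states.

5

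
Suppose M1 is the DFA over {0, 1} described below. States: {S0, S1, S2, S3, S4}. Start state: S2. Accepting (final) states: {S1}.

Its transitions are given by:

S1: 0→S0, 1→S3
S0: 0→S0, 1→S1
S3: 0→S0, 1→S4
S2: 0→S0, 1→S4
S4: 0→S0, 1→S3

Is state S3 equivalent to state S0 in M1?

Start with accepting vs non-accepting: {S1} | {S0,S2,S3,S4}.
Split {S0,S2,S3,S4} by δ(·,1) → {S2,S3,S4} and {S0}.
The partition is now stable with 3 blocks: {S1} | {S2,S3,S4} | {S0}.
S3 and S0 end up in different blocks, so they are distinguishable. For instance, the string '1' is accepted from only S0.

No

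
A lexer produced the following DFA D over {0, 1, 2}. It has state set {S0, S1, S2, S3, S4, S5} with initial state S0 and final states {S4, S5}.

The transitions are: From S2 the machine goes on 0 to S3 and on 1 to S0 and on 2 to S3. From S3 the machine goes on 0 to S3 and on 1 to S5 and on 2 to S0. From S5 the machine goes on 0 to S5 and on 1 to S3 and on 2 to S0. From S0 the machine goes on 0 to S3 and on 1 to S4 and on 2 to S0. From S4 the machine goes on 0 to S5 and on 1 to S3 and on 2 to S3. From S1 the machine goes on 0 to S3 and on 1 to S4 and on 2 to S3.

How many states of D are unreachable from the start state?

Starting at S0 and following transitions, the reachable set is {S0, S3, S4, S5}. That leaves S1, S2 unreachable — 2 in total.

2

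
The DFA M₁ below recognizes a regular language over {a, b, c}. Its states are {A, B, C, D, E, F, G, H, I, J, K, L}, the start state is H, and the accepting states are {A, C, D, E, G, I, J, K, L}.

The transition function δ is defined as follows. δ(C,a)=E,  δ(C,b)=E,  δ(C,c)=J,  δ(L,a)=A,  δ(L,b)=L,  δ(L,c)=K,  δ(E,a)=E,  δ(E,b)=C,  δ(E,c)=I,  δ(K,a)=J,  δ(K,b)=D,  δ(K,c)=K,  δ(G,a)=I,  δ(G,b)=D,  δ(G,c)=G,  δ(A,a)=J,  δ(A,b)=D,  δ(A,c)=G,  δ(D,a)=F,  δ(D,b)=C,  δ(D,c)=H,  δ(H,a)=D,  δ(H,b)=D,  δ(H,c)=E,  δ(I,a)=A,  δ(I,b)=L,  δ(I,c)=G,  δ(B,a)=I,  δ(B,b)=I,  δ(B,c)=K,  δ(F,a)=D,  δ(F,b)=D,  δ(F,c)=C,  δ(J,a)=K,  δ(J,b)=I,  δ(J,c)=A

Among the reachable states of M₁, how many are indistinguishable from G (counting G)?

3

States {B} cannot be reached from the start state, so discard them.
Start with accepting vs non-accepting: {A,C,D,E,G,I,J,K,L} | {F,H}.
Refine {A,C,D,E,G,I,J,K,L} on symbol a: members go to different blocks, giving {A,C,E,G,I,J,K,L} and {D}.
Split {A,C,E,G,I,J,K,L} by δ(·,b) → {C,E,I,J,L} and {A,G,K}.
Split {C,E,I,J,L} by δ(·,a) → {I,J,L} and {C,E}.
No further refinement is possible. Final partition (5 blocks): {I,J,L} | {F,H} | {D} | {A,G,K} | {C,E}.
The equivalence class containing G is {A,G,K}, of size 3.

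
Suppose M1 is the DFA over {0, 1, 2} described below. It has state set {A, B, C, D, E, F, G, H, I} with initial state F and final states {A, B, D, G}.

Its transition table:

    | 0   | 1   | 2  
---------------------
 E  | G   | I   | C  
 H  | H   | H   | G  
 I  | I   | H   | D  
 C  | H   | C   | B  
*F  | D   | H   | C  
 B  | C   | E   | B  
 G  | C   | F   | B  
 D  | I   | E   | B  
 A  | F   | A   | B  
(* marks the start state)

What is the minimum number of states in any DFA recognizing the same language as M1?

Reachable states from the start: {B,C,D,E,F,G,H,I}. Unreachable: {A} — drop them.
Start with accepting vs non-accepting: {B,D,G} | {C,E,F,H,I}.
On input 0, block {C,E,F,H,I} splits into {C,H,I} and {E,F}.
Stable partition: {B,D,G} | {C,H,I} | {E,F} — 3 equivalence classes.

3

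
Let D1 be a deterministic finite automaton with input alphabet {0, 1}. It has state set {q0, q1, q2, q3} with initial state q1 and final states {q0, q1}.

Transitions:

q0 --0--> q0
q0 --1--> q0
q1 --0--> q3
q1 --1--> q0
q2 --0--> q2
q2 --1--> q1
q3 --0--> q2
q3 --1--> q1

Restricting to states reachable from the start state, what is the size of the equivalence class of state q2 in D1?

2

Every state is reachable, so we keep all 4.
P0 = {q0,q1} | {q2,q3}.
On input 0, block {q0,q1} splits into {q0} and {q1}.
Stable partition: {q0} | {q2,q3} | {q1} — 3 equivalence classes.
The equivalence class containing q2 is {q2,q3}, of size 2.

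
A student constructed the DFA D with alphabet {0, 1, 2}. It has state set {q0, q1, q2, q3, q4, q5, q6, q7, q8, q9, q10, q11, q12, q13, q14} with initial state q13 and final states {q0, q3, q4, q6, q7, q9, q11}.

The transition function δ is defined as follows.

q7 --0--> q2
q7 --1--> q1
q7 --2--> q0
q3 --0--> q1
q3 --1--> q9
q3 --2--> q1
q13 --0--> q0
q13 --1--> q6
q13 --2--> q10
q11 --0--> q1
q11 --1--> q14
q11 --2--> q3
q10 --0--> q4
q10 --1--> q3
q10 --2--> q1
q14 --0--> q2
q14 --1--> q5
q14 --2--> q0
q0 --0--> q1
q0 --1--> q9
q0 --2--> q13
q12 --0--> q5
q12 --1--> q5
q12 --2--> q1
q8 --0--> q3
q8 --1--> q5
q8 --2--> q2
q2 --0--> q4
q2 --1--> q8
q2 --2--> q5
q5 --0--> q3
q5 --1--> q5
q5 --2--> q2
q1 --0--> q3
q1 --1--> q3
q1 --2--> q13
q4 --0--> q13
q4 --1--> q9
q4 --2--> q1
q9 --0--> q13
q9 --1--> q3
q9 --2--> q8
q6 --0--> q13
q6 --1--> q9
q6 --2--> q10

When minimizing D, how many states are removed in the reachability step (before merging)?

4

BFS from q13 reaches {q0, q1, q2, q3, q4, q5, q6, q8, q9, q10, q13}; the 4 state(s) q7, q11, q12, q14 are never visited.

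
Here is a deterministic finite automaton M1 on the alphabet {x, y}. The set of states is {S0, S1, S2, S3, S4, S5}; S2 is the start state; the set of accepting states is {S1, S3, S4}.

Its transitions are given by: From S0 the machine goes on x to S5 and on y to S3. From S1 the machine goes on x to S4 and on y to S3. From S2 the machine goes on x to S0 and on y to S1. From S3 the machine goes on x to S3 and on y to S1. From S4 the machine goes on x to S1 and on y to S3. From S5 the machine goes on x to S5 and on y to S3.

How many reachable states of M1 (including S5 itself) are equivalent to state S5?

3

Initial partition by acceptance: {S1,S3,S4} | {S0,S2,S5}.
The partition is now stable with 2 blocks: {S1,S3,S4} | {S0,S2,S5}.
The equivalence class containing S5 is {S0,S2,S5}, of size 3.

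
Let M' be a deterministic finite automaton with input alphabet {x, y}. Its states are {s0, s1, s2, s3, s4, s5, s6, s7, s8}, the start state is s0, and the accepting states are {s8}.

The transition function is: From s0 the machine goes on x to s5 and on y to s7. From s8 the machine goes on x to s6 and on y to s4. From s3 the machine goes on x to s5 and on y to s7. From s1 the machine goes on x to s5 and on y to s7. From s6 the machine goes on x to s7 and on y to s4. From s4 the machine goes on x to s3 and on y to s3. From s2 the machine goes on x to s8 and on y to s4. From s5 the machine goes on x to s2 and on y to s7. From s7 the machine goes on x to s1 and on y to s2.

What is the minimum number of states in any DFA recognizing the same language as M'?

P0 = {s8} | {s0,s1,s2,s3,s4,s5,s6,s7}.
On input x, block {s0,s1,s2,s3,s4,s5,s6,s7} splits into {s0,s1,s3,s4,s5,s6,s7} and {s2}.
Split {s0,s1,s3,s4,s5,s6,s7} by δ(·,x) → {s0,s1,s3,s4,s6,s7} and {s5}.
Refine {s0,s1,s3,s4,s6,s7} on symbol x: members go to different blocks, giving {s0,s1,s3} and {s4,s6,s7}.
Refine {s4,s6,s7} on symbol x: members go to different blocks, giving {s4,s7} and {s6}.
Split {s4,s7} by δ(·,y) → {s4} and {s7}.
Stable partition: {s8} | {s0,s1,s3} | {s2} | {s5} | {s4} | {s6} | {s7} — 7 equivalence classes.

7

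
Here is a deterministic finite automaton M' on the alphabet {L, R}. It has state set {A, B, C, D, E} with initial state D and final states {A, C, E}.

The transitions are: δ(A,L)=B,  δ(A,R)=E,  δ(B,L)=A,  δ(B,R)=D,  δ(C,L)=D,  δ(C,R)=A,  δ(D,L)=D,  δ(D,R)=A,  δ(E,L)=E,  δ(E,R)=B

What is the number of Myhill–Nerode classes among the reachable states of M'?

First remove the unreachable states {C}; 4 states remain.
Initial partition by acceptance: {A,E} | {B,D}.
On input L, block {A,E} splits into {A} and {E}.
Split {B,D} by δ(·,L) → {B} and {D}.
No further refinement is possible. Final partition (4 blocks): {A} | {B} | {E} | {D}.

4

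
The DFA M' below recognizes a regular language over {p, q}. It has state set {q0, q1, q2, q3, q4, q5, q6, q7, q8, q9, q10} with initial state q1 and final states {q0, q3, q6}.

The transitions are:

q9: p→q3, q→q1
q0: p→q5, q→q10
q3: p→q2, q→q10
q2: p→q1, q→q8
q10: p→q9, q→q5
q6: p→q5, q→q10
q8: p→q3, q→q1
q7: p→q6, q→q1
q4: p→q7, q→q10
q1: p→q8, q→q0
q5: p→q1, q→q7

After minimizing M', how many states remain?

First remove the unreachable states {q4}; 10 states remain.
P0 = {q0,q3,q6} | {q1,q2,q5,q7,q8,q9,q10}.
On input p, block {q1,q2,q5,q7,q8,q9,q10} splits into {q1,q2,q5,q10} and {q7,q8,q9}.
Split {q1,q2,q5,q10} by δ(·,p) → {q1,q10} and {q2,q5}.
Refine {q1,q10} on symbol q: members go to different blocks, giving {q1} and {q10}.
Stable partition: {q0,q3,q6} | {q1} | {q7,q8,q9} | {q2,q5} | {q10} — 5 equivalence classes.

5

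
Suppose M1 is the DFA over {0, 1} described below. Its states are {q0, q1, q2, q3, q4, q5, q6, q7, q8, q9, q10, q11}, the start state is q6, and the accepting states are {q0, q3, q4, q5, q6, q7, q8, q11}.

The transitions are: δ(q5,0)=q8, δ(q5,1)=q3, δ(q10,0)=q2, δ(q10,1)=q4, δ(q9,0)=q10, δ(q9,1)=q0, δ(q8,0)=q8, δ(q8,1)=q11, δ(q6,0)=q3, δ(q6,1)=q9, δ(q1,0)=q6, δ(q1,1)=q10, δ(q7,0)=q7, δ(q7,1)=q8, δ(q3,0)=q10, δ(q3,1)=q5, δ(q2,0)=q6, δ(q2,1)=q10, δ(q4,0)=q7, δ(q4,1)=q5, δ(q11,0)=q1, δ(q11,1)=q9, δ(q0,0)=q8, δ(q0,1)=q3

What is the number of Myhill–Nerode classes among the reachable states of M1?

All states are reachable from the start state.
Initial partition by acceptance: {q0,q3,q4,q5,q6,q7,q8,q11} | {q1,q2,q9,q10}.
Refine {q0,q3,q4,q5,q6,q7,q8,q11} on symbol 0: members go to different blocks, giving {q0,q4,q5,q6,q7,q8} and {q3,q11}.
Split {q0,q4,q5,q6,q7,q8} by δ(·,0) → {q0,q4,q5,q7,q8} and {q6}.
Refine {q0,q4,q5,q7,q8} on symbol 1: members go to different blocks, giving {q0,q5,q8} and {q4,q7}.
Split {q1,q2,q9,q10} by δ(·,0) → {q1,q2} and {q9,q10}.
Split {q3,q11} by δ(·,0) → {q3} and {q11}.
Split {q0,q5,q8} by δ(·,1) → {q0,q5} and {q8}.
Refine {q4,q7} on symbol 1: members go to different blocks, giving {q4} and {q7}.
Split {q9,q10} by δ(·,0) → {q9} and {q10}.
Stable partition: {q0,q5} | {q1,q2} | {q3} | {q6} | {q4} | {q9} | {q11} | {q8} | {q7} | {q10} — 10 equivalence classes.

10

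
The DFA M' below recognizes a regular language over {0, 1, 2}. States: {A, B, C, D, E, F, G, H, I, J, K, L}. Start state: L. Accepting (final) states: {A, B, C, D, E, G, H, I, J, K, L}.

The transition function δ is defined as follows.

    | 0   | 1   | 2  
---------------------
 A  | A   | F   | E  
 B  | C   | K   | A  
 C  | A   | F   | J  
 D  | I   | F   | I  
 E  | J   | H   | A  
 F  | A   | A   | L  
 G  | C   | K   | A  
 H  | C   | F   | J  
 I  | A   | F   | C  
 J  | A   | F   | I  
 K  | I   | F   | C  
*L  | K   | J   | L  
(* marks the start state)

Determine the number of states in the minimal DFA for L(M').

6

Reachable states from the start: {A,C,E,F,H,I,J,K,L}. Unreachable: {B,D,G} — drop them.
Initial partition by acceptance: {A,C,E,H,I,J,K,L} | {F}.
Split {A,C,E,H,I,J,K,L} by δ(·,1) → {A,C,H,I,J,K} and {E,L}.
On input 2, block {A,C,H,I,J,K} splits into {C,H,I,J,K} and {A}.
Split {C,H,I,J,K} by δ(·,0) → {C,I,J} and {H,K}.
On input 0, block {E,L} splits into {E} and {L}.
No further refinement is possible. Final partition (6 blocks): {C,I,J} | {F} | {E} | {A} | {H,K} | {L}.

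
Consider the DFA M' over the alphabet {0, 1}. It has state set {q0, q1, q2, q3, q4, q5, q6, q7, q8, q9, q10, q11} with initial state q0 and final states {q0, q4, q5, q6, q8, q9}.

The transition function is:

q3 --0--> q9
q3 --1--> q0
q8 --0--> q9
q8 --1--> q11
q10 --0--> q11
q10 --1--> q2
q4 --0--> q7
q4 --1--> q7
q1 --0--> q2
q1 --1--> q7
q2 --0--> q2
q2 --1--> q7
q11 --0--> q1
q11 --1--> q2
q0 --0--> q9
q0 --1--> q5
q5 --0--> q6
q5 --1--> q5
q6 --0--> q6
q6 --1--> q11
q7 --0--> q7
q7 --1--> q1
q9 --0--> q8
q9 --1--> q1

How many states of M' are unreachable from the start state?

BFS from q0 reaches {q0, q1, q2, q5, q6, q7, q8, q9, q11}; the 3 state(s) q3, q4, q10 are never visited.

3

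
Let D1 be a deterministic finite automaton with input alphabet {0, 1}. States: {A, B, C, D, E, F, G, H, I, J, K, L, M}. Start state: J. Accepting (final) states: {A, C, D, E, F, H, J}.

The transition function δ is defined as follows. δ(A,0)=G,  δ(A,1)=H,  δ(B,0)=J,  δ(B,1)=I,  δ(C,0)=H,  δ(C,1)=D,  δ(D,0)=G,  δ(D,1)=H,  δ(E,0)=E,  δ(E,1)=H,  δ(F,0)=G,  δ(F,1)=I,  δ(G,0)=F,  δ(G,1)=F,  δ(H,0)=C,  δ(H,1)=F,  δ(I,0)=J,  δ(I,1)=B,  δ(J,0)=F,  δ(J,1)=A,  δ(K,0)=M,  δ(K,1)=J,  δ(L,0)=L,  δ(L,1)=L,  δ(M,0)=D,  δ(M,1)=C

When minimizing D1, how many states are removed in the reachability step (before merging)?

4

BFS from J reaches {A, B, C, D, F, G, H, I, J}; the 4 state(s) E, K, L, M are never visited.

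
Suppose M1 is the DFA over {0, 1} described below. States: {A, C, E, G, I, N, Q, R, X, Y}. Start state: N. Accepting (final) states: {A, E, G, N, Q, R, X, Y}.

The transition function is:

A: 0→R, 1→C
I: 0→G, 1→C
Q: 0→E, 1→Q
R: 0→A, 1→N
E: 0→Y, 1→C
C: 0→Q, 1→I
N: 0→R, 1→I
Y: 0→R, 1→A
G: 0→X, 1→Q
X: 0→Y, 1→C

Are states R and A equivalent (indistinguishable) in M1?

All states are reachable from the start state.
Start with accepting vs non-accepting: {A,E,G,N,Q,R,X,Y} | {C,I}.
On input 1, block {A,E,G,N,Q,R,X,Y} splits into {G,Q,R,Y} and {A,E,N,X}.
Split {G,Q,R,Y} by δ(·,0) → {G,Q,R} and {Y}.
Split {G,Q,R} by δ(·,1) → {G,Q} and {R}.
Split {A,E,N,X} by δ(·,0) → {A,N} and {E,X}.
The partition is now stable with 6 blocks: {G,Q} | {C,I} | {A,N} | {Y} | {R} | {E,X}.
R and A end up in different blocks, so they are distinguishable. For instance, the string '1' is accepted from only R.

No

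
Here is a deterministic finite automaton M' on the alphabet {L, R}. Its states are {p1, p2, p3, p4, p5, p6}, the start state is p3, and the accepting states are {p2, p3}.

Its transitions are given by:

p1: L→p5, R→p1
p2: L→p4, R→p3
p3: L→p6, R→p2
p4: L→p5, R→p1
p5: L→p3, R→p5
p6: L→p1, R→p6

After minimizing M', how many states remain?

5

Start with accepting vs non-accepting: {p2,p3} | {p1,p4,p5,p6}.
Refine {p1,p4,p5,p6} on symbol L: members go to different blocks, giving {p1,p4,p6} and {p5}.
Refine {p1,p4,p6} on symbol L: members go to different blocks, giving {p1,p4} and {p6}.
Split {p2,p3} by δ(·,L) → {p2} and {p3}.
The partition is now stable with 5 blocks: {p2} | {p1,p4} | {p5} | {p6} | {p3}.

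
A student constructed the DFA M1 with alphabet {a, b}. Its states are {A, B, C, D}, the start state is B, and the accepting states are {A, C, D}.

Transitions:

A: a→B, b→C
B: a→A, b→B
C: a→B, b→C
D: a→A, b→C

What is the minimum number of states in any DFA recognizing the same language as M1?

2

Reachable states from the start: {A,B,C}. Unreachable: {D} — drop them.
Start with accepting vs non-accepting: {A,C} | {B}.
The partition is now stable with 2 blocks: {A,C} | {B}.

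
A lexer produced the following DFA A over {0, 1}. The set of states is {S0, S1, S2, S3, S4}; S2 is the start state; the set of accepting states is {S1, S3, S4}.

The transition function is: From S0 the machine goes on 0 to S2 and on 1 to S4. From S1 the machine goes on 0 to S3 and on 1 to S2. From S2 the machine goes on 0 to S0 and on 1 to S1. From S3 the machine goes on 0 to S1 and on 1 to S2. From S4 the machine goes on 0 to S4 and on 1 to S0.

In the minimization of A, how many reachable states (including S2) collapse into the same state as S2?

All states are reachable from the start state.
P0 = {S1,S3,S4} | {S0,S2}.
No further refinement is possible. Final partition (2 blocks): {S1,S3,S4} | {S0,S2}.
The equivalence class containing S2 is {S0,S2}, of size 2.

2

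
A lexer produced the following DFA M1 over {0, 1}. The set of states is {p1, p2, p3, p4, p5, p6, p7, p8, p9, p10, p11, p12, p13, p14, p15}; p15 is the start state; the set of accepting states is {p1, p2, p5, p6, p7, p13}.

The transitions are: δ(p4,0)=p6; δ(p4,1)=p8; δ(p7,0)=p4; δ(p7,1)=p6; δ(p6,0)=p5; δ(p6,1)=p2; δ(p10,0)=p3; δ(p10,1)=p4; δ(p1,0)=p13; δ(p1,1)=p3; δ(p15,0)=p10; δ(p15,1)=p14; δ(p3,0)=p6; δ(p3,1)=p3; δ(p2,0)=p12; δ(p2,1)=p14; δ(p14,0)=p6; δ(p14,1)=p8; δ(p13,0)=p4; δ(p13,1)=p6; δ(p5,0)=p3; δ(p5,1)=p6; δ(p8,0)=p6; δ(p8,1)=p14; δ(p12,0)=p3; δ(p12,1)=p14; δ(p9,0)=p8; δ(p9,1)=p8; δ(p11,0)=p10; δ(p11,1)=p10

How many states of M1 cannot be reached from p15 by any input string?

BFS from p15 reaches {p2, p3, p4, p5, p6, p8, p10, p12, p14, p15}; the 5 state(s) p1, p7, p9, p11, p13 are never visited.

5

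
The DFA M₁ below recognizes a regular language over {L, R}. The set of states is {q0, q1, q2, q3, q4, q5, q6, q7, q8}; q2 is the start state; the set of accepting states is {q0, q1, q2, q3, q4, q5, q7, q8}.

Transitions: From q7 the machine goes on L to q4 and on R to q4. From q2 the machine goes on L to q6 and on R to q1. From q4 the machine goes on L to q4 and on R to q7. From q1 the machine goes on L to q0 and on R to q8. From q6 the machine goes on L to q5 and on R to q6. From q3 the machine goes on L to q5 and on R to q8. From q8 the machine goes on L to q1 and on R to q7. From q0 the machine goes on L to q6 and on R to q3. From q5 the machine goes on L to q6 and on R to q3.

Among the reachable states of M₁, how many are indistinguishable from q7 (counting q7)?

2

Every state is reachable, so we keep all 9.
Start with accepting vs non-accepting: {q0,q1,q2,q3,q4,q5,q7,q8} | {q6}.
Refine {q0,q1,q2,q3,q4,q5,q7,q8} on symbol L: members go to different blocks, giving {q1,q3,q4,q7,q8} and {q0,q2,q5}.
Refine {q1,q3,q4,q7,q8} on symbol L: members go to different blocks, giving {q4,q7,q8} and {q1,q3}.
Split {q4,q7,q8} by δ(·,L) → {q4,q7} and {q8}.
No further refinement is possible. Final partition (5 blocks): {q4,q7} | {q6} | {q0,q2,q5} | {q1,q3} | {q8}.
State q7 belongs to the block {q4,q7}, which has 2 states.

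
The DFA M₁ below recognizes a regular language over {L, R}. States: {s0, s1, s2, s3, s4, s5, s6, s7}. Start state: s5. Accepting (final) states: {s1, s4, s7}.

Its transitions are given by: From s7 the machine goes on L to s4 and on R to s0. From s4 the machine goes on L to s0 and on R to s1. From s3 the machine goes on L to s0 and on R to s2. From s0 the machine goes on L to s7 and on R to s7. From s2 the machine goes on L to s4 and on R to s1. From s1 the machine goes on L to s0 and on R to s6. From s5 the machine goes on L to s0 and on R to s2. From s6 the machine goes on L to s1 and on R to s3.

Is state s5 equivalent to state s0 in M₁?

All states are reachable from the start state.
Initial partition by acceptance: {s1,s4,s7} | {s0,s2,s3,s5,s6}.
Refine {s1,s4,s7} on symbol L: members go to different blocks, giving {s1,s4} and {s7}.
Split {s1,s4} by δ(·,R) → {s1} and {s4}.
Refine {s0,s2,s3,s5,s6} on symbol L: members go to different blocks, giving {s3,s5} and {s0} and {s2} and {s6}.
The partition is now stable with 7 blocks: {s1} | {s3,s5} | {s7} | {s4} | {s0} | {s2} | {s6}.
s5 and s0 end up in different blocks, so they are distinguishable. For instance, the string 'L' is accepted from only s0.

No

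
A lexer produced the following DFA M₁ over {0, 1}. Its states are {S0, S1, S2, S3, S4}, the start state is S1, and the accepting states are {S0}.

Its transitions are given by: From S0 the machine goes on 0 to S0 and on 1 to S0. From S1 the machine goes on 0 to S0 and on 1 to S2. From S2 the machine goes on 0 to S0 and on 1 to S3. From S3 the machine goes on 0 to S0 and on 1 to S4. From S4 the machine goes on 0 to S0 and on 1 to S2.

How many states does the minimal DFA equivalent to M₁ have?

2

Every state is reachable, so we keep all 5.
Start with accepting vs non-accepting: {S0} | {S1,S2,S3,S4}.
No further refinement is possible. Final partition (2 blocks): {S0} | {S1,S2,S3,S4}.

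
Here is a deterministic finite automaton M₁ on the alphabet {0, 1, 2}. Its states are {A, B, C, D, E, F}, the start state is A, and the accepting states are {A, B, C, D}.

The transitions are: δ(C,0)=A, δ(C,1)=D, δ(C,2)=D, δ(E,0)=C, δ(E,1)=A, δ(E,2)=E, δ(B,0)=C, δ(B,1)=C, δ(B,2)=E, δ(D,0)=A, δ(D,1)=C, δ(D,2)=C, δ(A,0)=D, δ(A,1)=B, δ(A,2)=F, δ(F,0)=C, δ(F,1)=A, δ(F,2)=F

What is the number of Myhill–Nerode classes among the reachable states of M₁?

All states are reachable from the start state.
Initial partition by acceptance: {A,B,C,D} | {E,F}.
Split {A,B,C,D} by δ(·,2) → {A,B} and {C,D}.
Refine {A,B} on symbol 1: members go to different blocks, giving {A} and {B}.
Stable partition: {A} | {E,F} | {C,D} | {B} — 4 equivalence classes.

4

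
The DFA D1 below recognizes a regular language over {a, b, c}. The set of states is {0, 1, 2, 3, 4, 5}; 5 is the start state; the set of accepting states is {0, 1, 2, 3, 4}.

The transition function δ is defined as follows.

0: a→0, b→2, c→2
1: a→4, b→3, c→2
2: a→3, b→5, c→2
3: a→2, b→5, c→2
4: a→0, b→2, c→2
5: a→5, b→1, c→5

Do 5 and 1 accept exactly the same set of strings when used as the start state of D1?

No

P0 = {0,1,2,3,4} | {5}.
Split {0,1,2,3,4} by δ(·,b) → {0,1,4} and {2,3}.
The partition is now stable with 3 blocks: {0,1,4} | {5} | {2,3}.
5 and 1 end up in different blocks, so they are distinguishable. For instance, the string 'ε' is accepted from only 1.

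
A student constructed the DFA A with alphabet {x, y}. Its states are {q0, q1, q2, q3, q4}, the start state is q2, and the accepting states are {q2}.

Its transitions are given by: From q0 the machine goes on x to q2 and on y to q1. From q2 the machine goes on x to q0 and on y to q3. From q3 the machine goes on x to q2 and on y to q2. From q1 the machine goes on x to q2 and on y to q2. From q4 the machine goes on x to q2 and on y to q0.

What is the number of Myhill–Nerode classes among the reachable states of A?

3

States {q4} cannot be reached from the start state, so discard them.
Start with accepting vs non-accepting: {q2} | {q0,q1,q3}.
Refine {q0,q1,q3} on symbol y: members go to different blocks, giving {q1,q3} and {q0}.
The partition is now stable with 3 blocks: {q2} | {q1,q3} | {q0}.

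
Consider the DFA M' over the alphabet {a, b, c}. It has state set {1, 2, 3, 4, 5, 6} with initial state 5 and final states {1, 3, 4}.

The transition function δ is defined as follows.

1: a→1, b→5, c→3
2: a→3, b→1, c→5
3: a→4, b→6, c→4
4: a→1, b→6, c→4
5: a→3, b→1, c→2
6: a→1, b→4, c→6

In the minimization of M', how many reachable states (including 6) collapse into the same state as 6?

All states are reachable from the start state.
Start with accepting vs non-accepting: {1,3,4} | {2,5,6}.
Stable partition: {1,3,4} | {2,5,6} — 2 equivalence classes.
State 6 belongs to the block {2,5,6}, which has 3 states.

3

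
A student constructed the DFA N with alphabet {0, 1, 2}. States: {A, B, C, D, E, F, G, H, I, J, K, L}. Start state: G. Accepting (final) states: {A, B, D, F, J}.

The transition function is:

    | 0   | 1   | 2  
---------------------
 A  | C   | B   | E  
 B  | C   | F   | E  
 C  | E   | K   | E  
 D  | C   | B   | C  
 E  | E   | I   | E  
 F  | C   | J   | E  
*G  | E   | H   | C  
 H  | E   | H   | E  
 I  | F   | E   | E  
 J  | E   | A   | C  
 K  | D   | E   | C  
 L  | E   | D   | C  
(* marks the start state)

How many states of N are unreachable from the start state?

No path from G leads to L; the other 11 states are all reachable.

1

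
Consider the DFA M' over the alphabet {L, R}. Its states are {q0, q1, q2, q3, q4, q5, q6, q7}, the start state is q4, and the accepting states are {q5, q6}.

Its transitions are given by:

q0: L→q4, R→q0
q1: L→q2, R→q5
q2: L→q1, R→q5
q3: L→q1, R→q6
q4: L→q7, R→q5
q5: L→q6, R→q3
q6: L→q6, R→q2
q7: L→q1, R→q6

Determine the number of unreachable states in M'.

1

Starting at q4 and following transitions, the reachable set is {q1, q2, q3, q4, q5, q6, q7}. That leaves q0 unreachable — 1 in total.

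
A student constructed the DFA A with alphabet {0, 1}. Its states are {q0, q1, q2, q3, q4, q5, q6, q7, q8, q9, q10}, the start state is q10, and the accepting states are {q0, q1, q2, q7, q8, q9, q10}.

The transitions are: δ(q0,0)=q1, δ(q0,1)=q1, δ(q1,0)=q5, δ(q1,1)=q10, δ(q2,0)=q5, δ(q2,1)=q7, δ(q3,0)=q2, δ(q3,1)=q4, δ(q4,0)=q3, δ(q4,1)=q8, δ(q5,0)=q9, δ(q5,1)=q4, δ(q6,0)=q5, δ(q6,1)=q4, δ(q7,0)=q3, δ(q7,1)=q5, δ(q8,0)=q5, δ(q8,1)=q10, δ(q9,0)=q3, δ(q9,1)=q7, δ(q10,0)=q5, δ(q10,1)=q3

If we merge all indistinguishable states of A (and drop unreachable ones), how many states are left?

4

Reachable states from the start: {q2,q3,q4,q5,q7,q8,q9,q10}. Unreachable: {q0,q1,q6} — drop them.
Initial partition by acceptance: {q2,q7,q8,q9,q10} | {q3,q4,q5}.
Split {q2,q7,q8,q9,q10} by δ(·,1) → {q2,q8,q9} and {q7,q10}.
Refine {q3,q4,q5} on symbol 0: members go to different blocks, giving {q3,q5} and {q4}.
The partition is now stable with 4 blocks: {q2,q8,q9} | {q3,q5} | {q7,q10} | {q4}.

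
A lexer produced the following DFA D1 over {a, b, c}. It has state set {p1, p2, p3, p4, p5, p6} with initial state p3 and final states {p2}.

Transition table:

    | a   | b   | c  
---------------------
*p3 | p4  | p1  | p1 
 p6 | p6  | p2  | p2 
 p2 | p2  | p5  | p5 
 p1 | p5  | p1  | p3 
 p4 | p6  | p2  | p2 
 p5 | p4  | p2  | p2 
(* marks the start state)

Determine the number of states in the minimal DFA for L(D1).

Every state is reachable, so we keep all 6.
Start with accepting vs non-accepting: {p2} | {p1,p3,p4,p5,p6}.
Split {p1,p3,p4,p5,p6} by δ(·,b) → {p4,p5,p6} and {p1,p3}.
Stable partition: {p2} | {p4,p5,p6} | {p1,p3} — 3 equivalence classes.

3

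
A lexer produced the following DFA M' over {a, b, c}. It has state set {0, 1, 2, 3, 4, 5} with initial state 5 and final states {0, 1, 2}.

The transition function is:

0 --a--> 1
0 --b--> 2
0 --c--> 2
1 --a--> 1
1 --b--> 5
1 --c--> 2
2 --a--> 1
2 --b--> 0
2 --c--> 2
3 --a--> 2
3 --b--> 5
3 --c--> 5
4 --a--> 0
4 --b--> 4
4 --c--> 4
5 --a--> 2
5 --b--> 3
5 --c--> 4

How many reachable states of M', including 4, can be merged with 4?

Every state is reachable, so we keep all 6.
Start with accepting vs non-accepting: {0,1,2} | {3,4,5}.
Refine {0,1,2} on symbol b: members go to different blocks, giving {0,2} and {1}.
The partition is now stable with 3 blocks: {0,2} | {3,4,5} | {1}.
State 4 belongs to the block {3,4,5}, which has 3 states.

3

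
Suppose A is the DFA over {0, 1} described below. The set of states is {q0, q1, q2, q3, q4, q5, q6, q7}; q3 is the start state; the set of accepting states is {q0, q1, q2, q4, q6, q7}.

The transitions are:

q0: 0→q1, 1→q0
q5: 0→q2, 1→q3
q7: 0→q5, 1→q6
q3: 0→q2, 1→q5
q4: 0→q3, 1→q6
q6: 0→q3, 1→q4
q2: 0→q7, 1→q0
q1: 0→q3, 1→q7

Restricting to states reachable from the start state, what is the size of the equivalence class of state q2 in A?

Start with accepting vs non-accepting: {q0,q1,q2,q4,q6,q7} | {q3,q5}.
On input 0, block {q0,q1,q2,q4,q6,q7} splits into {q1,q4,q6,q7} and {q0,q2}.
The partition is now stable with 3 blocks: {q1,q4,q6,q7} | {q3,q5} | {q0,q2}.
The equivalence class containing q2 is {q0,q2}, of size 2.

2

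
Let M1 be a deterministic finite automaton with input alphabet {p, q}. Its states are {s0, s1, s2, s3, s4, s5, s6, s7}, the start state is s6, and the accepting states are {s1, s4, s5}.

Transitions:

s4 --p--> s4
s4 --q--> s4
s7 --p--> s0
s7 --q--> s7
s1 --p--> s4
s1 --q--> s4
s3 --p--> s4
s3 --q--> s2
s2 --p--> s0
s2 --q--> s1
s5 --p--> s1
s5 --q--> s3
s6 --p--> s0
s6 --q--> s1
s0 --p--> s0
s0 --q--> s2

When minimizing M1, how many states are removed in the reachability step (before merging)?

3

No path from s6 leads to s3, s5, s7; the other 5 states are all reachable.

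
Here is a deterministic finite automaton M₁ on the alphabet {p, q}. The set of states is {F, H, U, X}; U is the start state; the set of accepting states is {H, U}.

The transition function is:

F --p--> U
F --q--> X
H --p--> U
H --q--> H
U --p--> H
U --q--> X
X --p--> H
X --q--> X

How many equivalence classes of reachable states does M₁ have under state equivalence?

States {F} cannot be reached from the start state, so discard them.
Start with accepting vs non-accepting: {H,U} | {X}.
Refine {H,U} on symbol q: members go to different blocks, giving {U} and {H}.
Stable partition: {U} | {X} | {H} — 3 equivalence classes.

3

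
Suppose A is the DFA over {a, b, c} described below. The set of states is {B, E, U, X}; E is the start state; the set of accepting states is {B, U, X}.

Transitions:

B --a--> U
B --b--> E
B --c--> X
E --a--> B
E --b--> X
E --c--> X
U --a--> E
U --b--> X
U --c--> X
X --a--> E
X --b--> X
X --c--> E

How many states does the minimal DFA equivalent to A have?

Initial partition by acceptance: {B,U,X} | {E}.
Split {B,U,X} by δ(·,a) → {U,X} and {B}.
On input c, block {U,X} splits into {U} and {X}.
The partition is now stable with 4 blocks: {U} | {E} | {B} | {X}.

4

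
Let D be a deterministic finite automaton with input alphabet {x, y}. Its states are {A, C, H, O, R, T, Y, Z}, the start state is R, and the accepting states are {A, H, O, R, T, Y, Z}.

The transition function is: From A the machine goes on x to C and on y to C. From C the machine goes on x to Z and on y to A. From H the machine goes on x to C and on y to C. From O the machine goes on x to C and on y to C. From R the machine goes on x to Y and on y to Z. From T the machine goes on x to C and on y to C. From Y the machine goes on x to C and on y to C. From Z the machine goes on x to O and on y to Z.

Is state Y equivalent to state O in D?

Reachable states from the start: {A,C,O,R,Y,Z}. Unreachable: {H,T} — drop them.
P0 = {A,O,R,Y,Z} | {C}.
Refine {A,O,R,Y,Z} on symbol x: members go to different blocks, giving {A,O,Y} and {R,Z}.
Stable partition: {A,O,Y} | {C} | {R,Z} — 3 equivalence classes.
Y and O lie in the same block of the stable partition, so they are equivalent — no string distinguishes them.

Yes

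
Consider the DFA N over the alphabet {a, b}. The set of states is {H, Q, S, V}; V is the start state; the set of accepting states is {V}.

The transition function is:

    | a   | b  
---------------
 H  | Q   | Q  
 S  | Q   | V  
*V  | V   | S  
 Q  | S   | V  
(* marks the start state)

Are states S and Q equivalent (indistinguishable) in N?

Yes

States {H} cannot be reached from the start state, so discard them.
P0 = {V} | {Q,S}.
No further refinement is possible. Final partition (2 blocks): {V} | {Q,S}.
S and Q lie in the same block of the stable partition, so they are equivalent — no string distinguishes them.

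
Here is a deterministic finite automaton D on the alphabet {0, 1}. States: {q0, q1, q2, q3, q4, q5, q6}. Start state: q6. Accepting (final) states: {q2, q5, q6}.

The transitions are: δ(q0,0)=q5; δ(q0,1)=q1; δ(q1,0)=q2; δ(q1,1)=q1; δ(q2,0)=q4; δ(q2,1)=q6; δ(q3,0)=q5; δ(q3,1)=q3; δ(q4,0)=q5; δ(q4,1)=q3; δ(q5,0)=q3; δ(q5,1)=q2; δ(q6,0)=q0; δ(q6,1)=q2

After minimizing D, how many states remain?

P0 = {q2,q5,q6} | {q0,q1,q3,q4}.
No further refinement is possible. Final partition (2 blocks): {q2,q5,q6} | {q0,q1,q3,q4}.

2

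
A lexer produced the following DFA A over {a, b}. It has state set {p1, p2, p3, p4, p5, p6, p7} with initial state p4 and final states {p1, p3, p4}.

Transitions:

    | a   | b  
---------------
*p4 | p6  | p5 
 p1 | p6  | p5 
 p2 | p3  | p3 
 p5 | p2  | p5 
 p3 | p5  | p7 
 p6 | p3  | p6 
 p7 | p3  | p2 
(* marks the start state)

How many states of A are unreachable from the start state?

1

BFS from p4 reaches {p2, p3, p4, p5, p6, p7}; the 1 state(s) p1 are never visited.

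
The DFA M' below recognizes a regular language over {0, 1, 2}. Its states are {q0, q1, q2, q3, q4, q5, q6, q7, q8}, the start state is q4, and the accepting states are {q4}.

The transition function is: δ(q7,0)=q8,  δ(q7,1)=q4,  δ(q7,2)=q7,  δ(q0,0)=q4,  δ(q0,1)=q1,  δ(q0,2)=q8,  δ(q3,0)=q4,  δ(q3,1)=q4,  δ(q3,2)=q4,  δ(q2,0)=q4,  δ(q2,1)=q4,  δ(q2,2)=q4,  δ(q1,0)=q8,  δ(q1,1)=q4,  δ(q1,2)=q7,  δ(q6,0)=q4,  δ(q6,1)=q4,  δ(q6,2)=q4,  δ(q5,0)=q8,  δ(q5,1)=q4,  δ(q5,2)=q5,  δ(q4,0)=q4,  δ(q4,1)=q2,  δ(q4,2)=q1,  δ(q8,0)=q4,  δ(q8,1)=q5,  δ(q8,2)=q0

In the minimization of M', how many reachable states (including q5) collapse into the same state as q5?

3

First remove the unreachable states {q3,q6}; 7 states remain.
Initial partition by acceptance: {q4} | {q0,q1,q2,q5,q7,q8}.
On input 0, block {q0,q1,q2,q5,q7,q8} splits into {q0,q2,q8} and {q1,q5,q7}.
On input 1, block {q0,q2,q8} splits into {q0,q8} and {q2}.
Stable partition: {q4} | {q0,q8} | {q1,q5,q7} | {q2} — 4 equivalence classes.
The equivalence class containing q5 is {q1,q5,q7}, of size 3.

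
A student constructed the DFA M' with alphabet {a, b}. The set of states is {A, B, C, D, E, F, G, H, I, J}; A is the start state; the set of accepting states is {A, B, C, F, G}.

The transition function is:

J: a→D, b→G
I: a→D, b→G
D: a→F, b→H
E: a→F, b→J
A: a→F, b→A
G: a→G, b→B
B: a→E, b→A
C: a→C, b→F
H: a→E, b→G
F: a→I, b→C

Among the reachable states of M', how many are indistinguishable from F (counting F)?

1

All states are reachable from the start state.
P0 = {A,B,C,F,G} | {D,E,H,I,J}.
Split {A,B,C,F,G} by δ(·,a) → {A,C,G} and {B,F}.
On input a, block {A,C,G} splits into {C,G} and {A}.
Refine {D,E,H,I,J} on symbol a: members go to different blocks, giving {H,I,J} and {D,E}.
Split {B,F} by δ(·,a) → {B} and {F}.
Split {C,G} by δ(·,b) → {C} and {G}.
The partition is now stable with 7 blocks: {C} | {H,I,J} | {B} | {A} | {D,E} | {F} | {G}.
State F belongs to the block {F}, which has 1 states.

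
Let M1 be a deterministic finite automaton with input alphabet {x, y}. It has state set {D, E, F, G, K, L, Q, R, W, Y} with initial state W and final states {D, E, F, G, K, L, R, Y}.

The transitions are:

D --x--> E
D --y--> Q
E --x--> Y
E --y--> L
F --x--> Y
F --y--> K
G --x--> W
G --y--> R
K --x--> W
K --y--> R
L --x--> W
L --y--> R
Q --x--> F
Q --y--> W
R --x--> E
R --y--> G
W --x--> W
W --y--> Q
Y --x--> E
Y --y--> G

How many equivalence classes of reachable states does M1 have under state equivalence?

Reachable states from the start: {E,F,G,K,L,Q,R,W,Y}. Unreachable: {D} — drop them.
Start with accepting vs non-accepting: {E,F,G,K,L,R,Y} | {Q,W}.
On input x, block {E,F,G,K,L,R,Y} splits into {E,F,R,Y} and {G,K,L}.
Split {Q,W} by δ(·,x) → {Q} and {W}.
The partition is now stable with 4 blocks: {E,F,R,Y} | {Q} | {G,K,L} | {W}.

4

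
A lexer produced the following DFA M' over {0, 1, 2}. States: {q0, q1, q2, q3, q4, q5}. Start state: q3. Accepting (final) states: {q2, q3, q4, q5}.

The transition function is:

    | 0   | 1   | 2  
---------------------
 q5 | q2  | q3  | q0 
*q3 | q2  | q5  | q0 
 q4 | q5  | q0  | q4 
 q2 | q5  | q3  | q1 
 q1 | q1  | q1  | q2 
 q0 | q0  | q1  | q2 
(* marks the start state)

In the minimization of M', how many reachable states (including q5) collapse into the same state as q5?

First remove the unreachable states {q4}; 5 states remain.
Start with accepting vs non-accepting: {q2,q3,q5} | {q0,q1}.
Stable partition: {q2,q3,q5} | {q0,q1} — 2 equivalence classes.
The equivalence class containing q5 is {q2,q3,q5}, of size 3.

3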